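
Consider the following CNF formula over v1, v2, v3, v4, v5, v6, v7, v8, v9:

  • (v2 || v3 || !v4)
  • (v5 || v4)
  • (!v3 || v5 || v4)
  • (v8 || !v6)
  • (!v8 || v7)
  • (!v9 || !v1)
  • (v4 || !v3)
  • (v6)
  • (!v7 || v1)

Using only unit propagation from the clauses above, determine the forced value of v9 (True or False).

False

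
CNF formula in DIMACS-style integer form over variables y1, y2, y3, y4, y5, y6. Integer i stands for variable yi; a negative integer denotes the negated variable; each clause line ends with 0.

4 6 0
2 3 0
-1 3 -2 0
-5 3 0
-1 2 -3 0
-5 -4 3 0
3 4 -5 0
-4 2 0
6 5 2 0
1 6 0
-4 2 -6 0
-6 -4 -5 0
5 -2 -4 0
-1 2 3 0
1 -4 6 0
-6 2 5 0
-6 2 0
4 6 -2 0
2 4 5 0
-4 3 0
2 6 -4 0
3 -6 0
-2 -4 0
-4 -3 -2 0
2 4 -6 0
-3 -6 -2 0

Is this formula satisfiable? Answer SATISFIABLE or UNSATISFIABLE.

UNSATISFIABLE

y2 = True:
  propagation gives y4=False, y6=True, y3=True; an empty clause results — contradiction.
y2 = False:
  propagation gives y3=True, y1=False, y4=False, y6=True; an empty clause results — contradiction.
Every branch closes, so no satisfying assignment exists.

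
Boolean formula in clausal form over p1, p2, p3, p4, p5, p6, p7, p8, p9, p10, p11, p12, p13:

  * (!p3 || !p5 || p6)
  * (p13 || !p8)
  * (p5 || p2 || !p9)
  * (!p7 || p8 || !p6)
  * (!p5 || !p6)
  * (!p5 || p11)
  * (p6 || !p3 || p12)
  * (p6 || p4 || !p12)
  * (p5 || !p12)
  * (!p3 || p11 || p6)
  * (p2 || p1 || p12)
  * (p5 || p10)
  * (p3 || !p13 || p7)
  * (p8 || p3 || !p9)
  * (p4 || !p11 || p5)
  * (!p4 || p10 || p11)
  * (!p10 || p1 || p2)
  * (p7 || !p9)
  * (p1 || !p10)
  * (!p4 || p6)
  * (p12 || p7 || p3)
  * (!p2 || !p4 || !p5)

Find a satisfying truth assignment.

p1 occurs only positively in the remaining clauses — set p1 = True.
Branch on p2: take p2 = False.
The remaining clauses are satisfied by p3 = False, p4 = False, p5 = True, p6 = False, p7 = True, p8 = True, p9 = True, p10 = True, p11 = True, p12 = False, p13 = True.

p1 = T, p2 = F, p3 = F, p4 = F, p5 = T, p6 = F, p7 = T, p8 = T, p9 = T, p10 = T, p11 = T, p12 = F, p13 = T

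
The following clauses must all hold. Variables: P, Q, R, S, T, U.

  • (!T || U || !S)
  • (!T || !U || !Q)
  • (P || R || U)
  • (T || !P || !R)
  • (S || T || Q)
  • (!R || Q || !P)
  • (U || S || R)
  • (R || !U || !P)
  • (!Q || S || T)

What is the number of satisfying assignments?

15

Split on R, then T.
  R=1, T=1: 5 of the 16 assignments to (P,Q,S,U) work.
  R=1, T=0: remaining (P,Q,S,U) ∈ {(0,0,1,0); (0,0,1,1); (0,1,1,0); (0,1,1,1)} — 4.
  R=0, T=1: remaining (P,Q,S,U) ∈ {(0,0,0,1); (0,0,1,1)} — 2.
  R=0, T=0: remaining (P,Q,S,U) ∈ {(0,0,1,1); (0,1,1,1); (1,0,1,0); (1,1,1,0)} — 4.
Total: 5 + 4 + 2 + 4 = 15.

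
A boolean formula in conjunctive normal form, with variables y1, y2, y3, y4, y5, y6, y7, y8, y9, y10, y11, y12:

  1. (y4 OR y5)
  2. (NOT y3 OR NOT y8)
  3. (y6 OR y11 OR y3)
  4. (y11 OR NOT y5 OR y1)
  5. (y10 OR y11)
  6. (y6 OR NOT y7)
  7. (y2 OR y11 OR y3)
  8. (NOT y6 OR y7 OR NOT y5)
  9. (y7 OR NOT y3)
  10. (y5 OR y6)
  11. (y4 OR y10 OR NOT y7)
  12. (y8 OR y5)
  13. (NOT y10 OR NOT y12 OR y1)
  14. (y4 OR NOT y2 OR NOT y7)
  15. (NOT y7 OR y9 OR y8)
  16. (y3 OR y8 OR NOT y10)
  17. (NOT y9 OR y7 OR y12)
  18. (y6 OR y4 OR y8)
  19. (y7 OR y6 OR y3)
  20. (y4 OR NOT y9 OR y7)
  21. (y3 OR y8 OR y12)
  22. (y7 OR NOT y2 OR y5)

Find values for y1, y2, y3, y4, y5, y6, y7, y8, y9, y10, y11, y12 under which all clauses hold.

Pure literal: y4 appears only positively; assign y4 = True.
y11 occurs only positively in the remaining clauses — set y11 = True.
Try y1 = False.
Try y2 = True.
Try y3 = False.
The remaining clauses are satisfied by y5 = True, y6 = True, y7 = True, y8 = True, y9 = True, y10 = False, y12 = False.

y1=False, y2=True, y3=False, y4=True, y5=True, y6=True, y7=True, y8=True, y9=True, y10=False, y11=True, y12=False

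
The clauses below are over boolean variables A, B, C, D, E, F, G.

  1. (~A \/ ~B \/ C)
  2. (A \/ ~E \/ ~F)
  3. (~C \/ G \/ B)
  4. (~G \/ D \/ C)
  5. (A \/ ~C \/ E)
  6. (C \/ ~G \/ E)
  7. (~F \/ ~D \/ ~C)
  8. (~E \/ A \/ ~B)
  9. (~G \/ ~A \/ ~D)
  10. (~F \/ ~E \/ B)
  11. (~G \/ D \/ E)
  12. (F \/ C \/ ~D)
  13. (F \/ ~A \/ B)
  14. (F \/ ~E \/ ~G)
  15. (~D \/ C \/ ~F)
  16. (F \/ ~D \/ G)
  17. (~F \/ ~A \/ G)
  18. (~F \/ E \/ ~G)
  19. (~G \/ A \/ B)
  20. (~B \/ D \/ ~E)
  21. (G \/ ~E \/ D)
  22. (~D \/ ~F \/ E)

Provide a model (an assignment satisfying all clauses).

A=F, B=T, C=F, D=F, E=F, F=T, G=F

Branch on A: take A = False.
Branch on B: take B = True.
  then E is forced to False.
  then C is forced to False.
  then G is forced to False.
The remaining clauses are satisfied by D = False, F = True.
Every clause has at least one true literal under this assignment.
Check each clause:
  1. (C \/ ~B \/ ~A) — ~A is true.
  2. (A \/ ~E \/ ~F) — ~E is true.
  3. (~C \/ G \/ B) — B is true.
  4. (D \/ ~G \/ C) — ~G is true.
  5. (A \/ ~C \/ E) — ~C is true.
  6. (E \/ ~G \/ C) — ~G is true.
  7. (~D \/ ~F \/ ~C) — ~D is true.
  8. (~B \/ A \/ ~E) — ~E is true.
  9. (~D \/ ~A \/ ~G) — ~G is true.
  10. (~E \/ ~F \/ B) — B is true.
  11. (E \/ D \/ ~G) — ~G is true.
  12. (~D \/ F \/ C) — ~D is true.
  13. (~A \/ B \/ F) — B is true.
  14. (~G \/ ~E \/ F) — ~G is true.
  15. (~F \/ C \/ ~D) — ~D is true.
  16. (F \/ ~D \/ G) — ~D is true.
  17. (G \/ ~A \/ ~F) — ~A is true.
  18. (~G \/ E \/ ~F) — ~G is true.
  19. (A \/ ~G \/ B) — ~G is true.
  20. (~E \/ D \/ ~B) — ~E is true.
  21. (G \/ D \/ ~E) — ~E is true.
  22. (~F \/ E \/ ~D) — ~D is true.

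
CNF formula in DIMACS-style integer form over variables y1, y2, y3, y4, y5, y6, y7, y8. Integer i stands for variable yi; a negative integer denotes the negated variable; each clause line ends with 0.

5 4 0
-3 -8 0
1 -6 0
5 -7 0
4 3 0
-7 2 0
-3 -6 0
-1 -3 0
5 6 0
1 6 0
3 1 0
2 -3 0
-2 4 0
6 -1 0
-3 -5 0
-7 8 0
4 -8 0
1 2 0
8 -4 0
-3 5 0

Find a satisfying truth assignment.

Pure literal: y7 appears only negated; assign y7 = False.
Try y1 = True.
  then y3 is forced to False.
  then y4 is forced to True.
  then y6 is forced to True.
  then y8 is forced to True.
y2, y5 are now unconstrained; take y2 = False, y5 = True.

y1=T  y2=F  y3=F  y4=T  y5=T  y6=T  y7=F  y8=T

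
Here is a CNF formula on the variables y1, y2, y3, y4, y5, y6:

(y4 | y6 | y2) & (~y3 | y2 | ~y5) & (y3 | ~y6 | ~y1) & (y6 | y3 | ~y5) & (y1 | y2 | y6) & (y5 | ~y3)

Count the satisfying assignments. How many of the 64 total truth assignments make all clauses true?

Split on y3, then y6.
  y3=T, y6=T: remaining (y1,y2,y4,y5) ∈ {(F,T,F,T); (F,T,T,T); (T,T,F,T); (T,T,T,T)} — 4.
  y3=T, y6=F: remaining (y1,y2,y4,y5) ∈ {(F,T,F,T); (F,T,T,T); (T,T,F,T); (T,T,T,T)} — 4.
  y3=F, y6=T: forces y1=F; y2, y4, y5 free → 2^3 = 8.
  y3=F, y6=F: 5 of the 16 assignments to (y1,y2,y4,y5) work.
Total: 4 + 4 + 8 + 5 = 21.

21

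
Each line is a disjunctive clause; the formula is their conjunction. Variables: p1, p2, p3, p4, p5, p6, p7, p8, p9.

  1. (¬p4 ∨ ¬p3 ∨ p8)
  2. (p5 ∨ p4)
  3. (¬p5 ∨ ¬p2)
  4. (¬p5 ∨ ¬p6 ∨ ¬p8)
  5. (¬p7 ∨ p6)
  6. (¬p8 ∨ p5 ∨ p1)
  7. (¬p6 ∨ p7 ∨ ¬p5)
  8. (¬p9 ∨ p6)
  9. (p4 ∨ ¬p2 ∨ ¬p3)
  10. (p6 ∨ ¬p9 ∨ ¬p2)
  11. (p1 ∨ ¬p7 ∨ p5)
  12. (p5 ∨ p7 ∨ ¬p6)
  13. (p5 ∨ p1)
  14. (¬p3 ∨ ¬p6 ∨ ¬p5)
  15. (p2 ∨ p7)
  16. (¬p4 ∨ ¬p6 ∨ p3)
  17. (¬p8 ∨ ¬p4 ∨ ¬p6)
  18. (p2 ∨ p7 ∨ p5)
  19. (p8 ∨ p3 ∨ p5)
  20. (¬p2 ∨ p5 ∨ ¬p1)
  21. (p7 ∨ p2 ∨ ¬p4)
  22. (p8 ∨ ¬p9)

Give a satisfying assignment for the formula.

p1 = True, p2 = False, p3 = False, p4 = False, p5 = True, p6 = True, p7 = True, p8 = False, p9 = False

Pure literal: p9 appears only negated; assign p9 = False.
Try p1 = True.
For the remaining variables, p2 = False, p3 = False, p4 = False, p5 = True, p6 = True, p7 = True, p8 = False works.
Every clause has at least one true literal under this assignment.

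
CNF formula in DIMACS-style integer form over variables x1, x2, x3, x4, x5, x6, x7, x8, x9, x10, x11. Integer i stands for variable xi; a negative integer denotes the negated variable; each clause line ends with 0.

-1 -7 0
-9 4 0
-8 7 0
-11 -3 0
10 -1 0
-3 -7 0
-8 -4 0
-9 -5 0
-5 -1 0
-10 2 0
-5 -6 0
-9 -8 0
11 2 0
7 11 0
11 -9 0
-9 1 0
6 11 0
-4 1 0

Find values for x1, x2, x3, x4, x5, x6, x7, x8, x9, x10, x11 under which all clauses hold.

x2 occurs only positively in the remaining clauses — set x2 = True.
Pure literal: x3 appears only negated; assign x3 = False.
Set x1 = False and propagate.
  then x9 is forced to False.
  then x4 is forced to False.
Try x5 = False.
The remaining clauses are satisfied by x6 = False, x7 = False, x8 = False, x10 = False, x11 = True.
Every clause has at least one true literal under this assignment.

x1=F, x2=T, x3=F, x4=F, x5=F, x6=F, x7=F, x8=F, x9=F, x10=F, x11=T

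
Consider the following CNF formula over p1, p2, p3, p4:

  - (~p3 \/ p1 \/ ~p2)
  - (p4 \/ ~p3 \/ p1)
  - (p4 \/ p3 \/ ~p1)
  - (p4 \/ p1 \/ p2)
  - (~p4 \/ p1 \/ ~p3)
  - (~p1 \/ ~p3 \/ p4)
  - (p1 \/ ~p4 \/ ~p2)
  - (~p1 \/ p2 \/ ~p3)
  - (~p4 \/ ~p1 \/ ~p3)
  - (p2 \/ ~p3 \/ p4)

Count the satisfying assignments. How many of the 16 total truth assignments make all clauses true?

4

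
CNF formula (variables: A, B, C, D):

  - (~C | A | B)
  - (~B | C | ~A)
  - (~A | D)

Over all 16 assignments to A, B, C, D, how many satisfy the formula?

Case analysis on A and B:
  A=T, B=T: remaining (C,D) ∈ {(T,T)} — 1.
  A=T, B=F: remaining (C,D) ∈ {(F,T); (T,T)} — 2.
  A=F, B=T: remaining (C,D) ∈ {(F,F); (F,T); (T,F); (T,T)} — 4.
  A=F, B=F: remaining (C,D) ∈ {(F,F); (F,T)} — 2.
Total: 1 + 2 + 4 + 2 = 9.

9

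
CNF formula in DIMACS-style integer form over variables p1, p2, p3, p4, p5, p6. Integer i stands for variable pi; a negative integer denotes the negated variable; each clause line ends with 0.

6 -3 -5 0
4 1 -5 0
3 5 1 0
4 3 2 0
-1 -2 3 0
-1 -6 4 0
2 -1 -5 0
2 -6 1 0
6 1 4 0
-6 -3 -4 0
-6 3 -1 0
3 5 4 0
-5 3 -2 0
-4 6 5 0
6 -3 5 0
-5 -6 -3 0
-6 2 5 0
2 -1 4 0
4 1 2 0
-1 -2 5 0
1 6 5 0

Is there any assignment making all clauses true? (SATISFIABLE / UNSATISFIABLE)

Try p1 = False.
Set p2 = False and propagate.
  then p6 is forced to False.
  then p4 is forced to True.
  then p5 is forced to True.
  then p3 is forced to False.
Every clause has at least one true literal under this assignment.
So p1 = F, p2 = F, p3 = F, p4 = T, p5 = T, p6 = F is a satisfying assignment.

SATISFIABLE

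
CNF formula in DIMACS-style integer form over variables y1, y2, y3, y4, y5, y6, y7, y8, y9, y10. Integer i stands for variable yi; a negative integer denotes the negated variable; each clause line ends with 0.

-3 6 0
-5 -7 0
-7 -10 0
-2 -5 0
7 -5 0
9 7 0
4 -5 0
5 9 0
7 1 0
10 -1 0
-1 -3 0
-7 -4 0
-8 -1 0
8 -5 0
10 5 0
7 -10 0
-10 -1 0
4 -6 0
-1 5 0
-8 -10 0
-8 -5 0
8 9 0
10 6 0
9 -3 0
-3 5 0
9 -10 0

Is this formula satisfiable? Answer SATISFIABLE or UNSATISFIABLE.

y5 = True:
  propagation gives y7=False; an empty clause results — contradiction.
y5 = False:
  propagation gives y9=True, y10=True, y7=False; an empty clause results — contradiction.
Every branch closes, so no satisfying assignment exists.

UNSATISFIABLE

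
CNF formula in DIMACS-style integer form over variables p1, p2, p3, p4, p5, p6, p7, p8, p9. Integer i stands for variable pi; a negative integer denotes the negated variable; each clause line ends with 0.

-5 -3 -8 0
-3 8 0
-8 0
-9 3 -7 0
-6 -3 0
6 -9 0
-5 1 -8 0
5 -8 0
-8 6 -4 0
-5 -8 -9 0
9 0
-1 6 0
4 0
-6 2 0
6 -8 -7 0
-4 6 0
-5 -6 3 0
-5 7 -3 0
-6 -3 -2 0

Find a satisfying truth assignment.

p1 = False, p2 = True, p3 = False, p4 = True, p5 = False, p6 = True, p7 = False, p8 = False, p9 = True

Check each clause:
  1. (!p8 || !p3 || !p5) — !p8 is true.
  2. (p8 || !p3) — !p3 is true.
  3. (!p8) — !p8 is true.
  4. (!p9 || p3 || !p7) — !p7 is true.
  5. (!p3 || !p6) — !p3 is true.
  6. (!p9 || p6) — p6 is true.
  7. (!p5 || p1 || !p8) — !p8 is true.
  8. (p5 || !p8) — !p8 is true.
  9. (p6 || !p4 || !p8) — !p8 is true.
  10. (!p8 || !p5 || !p9) — !p8 is true.
  11. (p9) — p9 is true.
  12. (p6 || !p1) — p6 is true.
  13. (p4) — p4 is true.
  14. (p2 || !p6) — p2 is true.
  15. (!p7 || !p8 || p6) — !p8 is true.
  16. (p6 || !p4) — p6 is true.
  17. (!p6 || !p5 || p3) — !p5 is true.
  18. (!p3 || !p5 || p7) — !p5 is true.
  19. (!p6 || !p3 || !p2) — !p3 is true.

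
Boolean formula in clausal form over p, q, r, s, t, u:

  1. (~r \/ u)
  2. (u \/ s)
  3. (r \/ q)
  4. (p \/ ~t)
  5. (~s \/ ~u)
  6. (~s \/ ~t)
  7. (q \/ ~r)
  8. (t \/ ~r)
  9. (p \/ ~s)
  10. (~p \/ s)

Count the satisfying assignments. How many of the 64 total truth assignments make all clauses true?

Satisfying assignments:
  p=F q=T r=F s=F t=F u=T
  p=T q=T r=F s=T t=F u=F
Count: 2.

2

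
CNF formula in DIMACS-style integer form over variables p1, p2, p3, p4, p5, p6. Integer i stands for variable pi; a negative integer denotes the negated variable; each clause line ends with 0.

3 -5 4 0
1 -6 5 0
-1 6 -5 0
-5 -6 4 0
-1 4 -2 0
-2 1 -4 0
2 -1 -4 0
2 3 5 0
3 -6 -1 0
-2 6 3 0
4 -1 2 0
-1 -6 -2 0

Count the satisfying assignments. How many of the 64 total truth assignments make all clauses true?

10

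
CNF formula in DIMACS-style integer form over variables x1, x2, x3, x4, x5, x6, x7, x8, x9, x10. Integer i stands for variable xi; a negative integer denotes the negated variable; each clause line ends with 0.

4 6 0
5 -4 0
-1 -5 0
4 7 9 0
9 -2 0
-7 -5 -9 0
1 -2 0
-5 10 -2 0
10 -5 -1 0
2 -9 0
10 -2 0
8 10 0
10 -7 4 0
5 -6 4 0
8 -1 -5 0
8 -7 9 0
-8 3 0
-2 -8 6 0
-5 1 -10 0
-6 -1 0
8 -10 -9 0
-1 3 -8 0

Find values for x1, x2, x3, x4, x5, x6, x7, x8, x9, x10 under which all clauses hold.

Pure literal: x3 appears only positively; assign x3 = True.
Branch on x1: take x1 = False.
  then x2 is forced to False.
  then x9 is forced to False.
Set x4 = True and propagate.
  then x5 is forced to True.
  then x10 is forced to False.
  then x8 is forced to True.
x6, x7 are now unconstrained; take x6 = True, x7 = True.
Check each clause:
  1. (x6 OR x4) — x4 is true.
  2. (NOT x4 OR x5) — x5 is true.
  3. (NOT x1 OR NOT x5) — NOT x1 is true.
  4. (x4 OR x9 OR x7) — x4 is true.
  5. (x9 OR NOT x2) — NOT x2 is true.
  6. (NOT x7 OR NOT x5 OR NOT x9) — NOT x9 is true.
  7. (x1 OR NOT x2) — NOT x2 is true.
  8. (x10 OR NOT x2 OR NOT x5) — NOT x2 is true.
  9. (NOT x1 OR x10 OR NOT x5) — NOT x1 is true.
  10. (x2 OR NOT x9) — NOT x9 is true.
  11. (NOT x2 OR x10) — NOT x2 is true.
  12. (x8 OR x10) — x8 is true.
  13. (NOT x7 OR x4 OR x10) — x4 is true.
  14. (x4 OR x5 OR NOT x6) — x4 is true.
  15. (NOT x1 OR x8 OR NOT x5) — x8 is true.
  16. (x8 OR x9 OR NOT x7) — x8 is true.
  17. (NOT x8 OR x3) — x3 is true.
  18. (NOT x8 OR x6 OR NOT x2) — NOT x2 is true.
  19. (NOT x10 OR NOT x5 OR x1) — NOT x10 is true.
  20. (NOT x6 OR NOT x1) — NOT x1 is true.
  21. (NOT x10 OR NOT x9 OR x8) — x8 is true.
  22. (NOT x1 OR x3 OR NOT x8) — x3 is true.

x1=F, x2=F, x3=T, x4=T, x5=T, x6=T, x7=T, x8=T, x9=F, x10=F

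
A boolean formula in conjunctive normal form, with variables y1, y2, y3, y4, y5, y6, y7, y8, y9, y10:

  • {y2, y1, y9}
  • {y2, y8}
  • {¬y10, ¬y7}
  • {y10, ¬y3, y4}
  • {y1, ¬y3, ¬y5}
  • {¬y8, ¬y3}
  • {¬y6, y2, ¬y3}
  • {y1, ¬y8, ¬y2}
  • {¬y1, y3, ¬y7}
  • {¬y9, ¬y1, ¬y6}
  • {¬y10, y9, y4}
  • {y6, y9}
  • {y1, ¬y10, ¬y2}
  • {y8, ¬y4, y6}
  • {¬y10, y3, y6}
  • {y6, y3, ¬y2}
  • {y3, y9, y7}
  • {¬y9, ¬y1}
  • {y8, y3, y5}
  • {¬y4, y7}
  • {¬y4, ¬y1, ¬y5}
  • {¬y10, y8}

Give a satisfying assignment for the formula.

y1 = False, y2 = False, y3 = False, y4 = False, y5 = True, y6 = True, y7 = False, y8 = True, y9 = True, y10 = True

Check each clause:
  1. {y2, y9, y1} — y9 is true.
  2. {y2, y8} — y8 is true.
  3. {¬y7, ¬y10} — ¬y7 is true.
  4. {y10, ¬y3, y4} — y10 is true.
  5. {y1, ¬y3, ¬y5} — ¬y3 is true.
  6. {¬y8, ¬y3} — ¬y3 is true.
  7. {¬y3, ¬y6, y2} — ¬y3 is true.
  8. {¬y8, ¬y2, y1} — ¬y2 is true.
  9. {¬y1, ¬y7, y3} — ¬y7 is true.
  10. {¬y6, ¬y9, ¬y1} — ¬y1 is true.
  11. {¬y10, y4, y9} — y9 is true.
  12. {y9, y6} — y9 is true.
  13. {y1, ¬y10, ¬y2} — ¬y2 is true.
  14. {y8, ¬y4, y6} — y8 is true.
  15. {y6, y3, ¬y10} — y6 is true.
  16. {¬y2, y6, y3} — ¬y2 is true.
  17. {y3, y9, y7} — y9 is true.
  18. {¬y1, ¬y9} — ¬y1 is true.
  19. {y3, y8, y5} — y8 is true.
  20. {¬y4, y7} — ¬y4 is true.
  21. {¬y5, ¬y4, ¬y1} — ¬y4 is true.
  22. {y8, ¬y10} — y8 is true.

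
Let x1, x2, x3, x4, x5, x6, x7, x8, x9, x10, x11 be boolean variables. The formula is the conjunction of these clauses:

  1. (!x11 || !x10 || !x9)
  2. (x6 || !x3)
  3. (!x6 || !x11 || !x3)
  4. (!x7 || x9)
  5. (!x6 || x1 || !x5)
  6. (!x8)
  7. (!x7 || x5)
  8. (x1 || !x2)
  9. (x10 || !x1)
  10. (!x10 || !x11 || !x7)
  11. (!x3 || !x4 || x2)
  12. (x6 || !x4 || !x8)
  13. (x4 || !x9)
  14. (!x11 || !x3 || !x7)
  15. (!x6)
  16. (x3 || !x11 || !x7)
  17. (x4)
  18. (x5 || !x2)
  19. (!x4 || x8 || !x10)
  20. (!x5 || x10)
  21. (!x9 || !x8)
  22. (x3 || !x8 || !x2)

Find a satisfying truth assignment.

x1=0  x2=0  x3=0  x4=1  x5=0  x6=0  x7=0  x8=0  x9=1  x10=0  x11=1

Check each clause:
  1. (!x11 || !x9 || !x10) — !x10 is true.
  2. (!x3 || x6) — !x3 is true.
  3. (!x11 || !x6 || !x3) — !x3 is true.
  4. (x9 || !x7) — x9 is true.
  5. (!x6 || x1 || !x5) — !x6 is true.
  6. (!x8) — !x8 is true.
  7. (!x7 || x5) — !x7 is true.
  8. (x1 || !x2) — !x2 is true.
  9. (!x1 || x10) — !x1 is true.
  10. (!x10 || !x11 || !x7) — !x7 is true.
  11. (!x4 || x2 || !x3) — !x3 is true.
  12. (!x4 || x6 || !x8) — !x8 is true.
  13. (!x9 || x4) — x4 is true.
  14. (!x3 || !x11 || !x7) — !x3 is true.
  15. (!x6) — !x6 is true.
  16. (!x7 || !x11 || x3) — !x7 is true.
  17. (x4) — x4 is true.
  18. (x5 || !x2) — !x2 is true.
  19. (x8 || !x4 || !x10) — !x10 is true.
  20. (x10 || !x5) — !x5 is true.
  21. (!x9 || !x8) — !x8 is true.
  22. (x3 || !x2 || !x8) — !x8 is true.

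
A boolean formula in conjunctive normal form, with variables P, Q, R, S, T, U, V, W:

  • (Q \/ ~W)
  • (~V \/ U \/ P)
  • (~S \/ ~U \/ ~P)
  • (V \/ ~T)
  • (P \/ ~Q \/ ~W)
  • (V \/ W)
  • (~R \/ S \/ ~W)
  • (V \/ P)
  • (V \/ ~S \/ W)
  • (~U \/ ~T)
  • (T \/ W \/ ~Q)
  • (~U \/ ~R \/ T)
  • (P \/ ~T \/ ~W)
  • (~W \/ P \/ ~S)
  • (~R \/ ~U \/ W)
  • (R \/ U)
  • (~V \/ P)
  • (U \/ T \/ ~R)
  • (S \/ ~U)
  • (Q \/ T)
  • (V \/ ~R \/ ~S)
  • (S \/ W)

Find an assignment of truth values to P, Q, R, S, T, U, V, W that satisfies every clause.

Try P = True.
Try Q = True.
Branch on R: take R = True.
The remaining clauses are satisfied by S = True, T = True, U = False, V = True, W = True.
Every clause has at least one true literal under this assignment.

P = True, Q = True, R = True, S = True, T = True, U = False, V = True, W = True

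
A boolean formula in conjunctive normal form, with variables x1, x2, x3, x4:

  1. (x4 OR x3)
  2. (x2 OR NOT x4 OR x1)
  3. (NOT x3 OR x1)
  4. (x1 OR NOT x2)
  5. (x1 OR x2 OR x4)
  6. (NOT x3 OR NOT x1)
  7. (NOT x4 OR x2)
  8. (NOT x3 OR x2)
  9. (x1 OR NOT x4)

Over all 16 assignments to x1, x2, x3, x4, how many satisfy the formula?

The models are:
  x1=1 x2=1 x3=0 x4=1
Count: 1.

1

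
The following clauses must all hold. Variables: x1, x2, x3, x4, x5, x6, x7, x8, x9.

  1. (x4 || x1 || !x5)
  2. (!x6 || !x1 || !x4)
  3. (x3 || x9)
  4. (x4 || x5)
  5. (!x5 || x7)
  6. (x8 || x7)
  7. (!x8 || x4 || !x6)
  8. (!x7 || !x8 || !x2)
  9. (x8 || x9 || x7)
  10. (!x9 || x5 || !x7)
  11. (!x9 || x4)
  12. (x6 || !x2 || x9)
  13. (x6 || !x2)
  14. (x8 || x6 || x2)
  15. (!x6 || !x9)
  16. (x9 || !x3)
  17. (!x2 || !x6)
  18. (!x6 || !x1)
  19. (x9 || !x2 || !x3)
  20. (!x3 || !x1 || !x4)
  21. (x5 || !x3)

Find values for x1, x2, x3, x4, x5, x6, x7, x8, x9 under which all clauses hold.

x1=1, x2=0, x3=0, x4=1, x5=1, x6=0, x7=1, x8=1, x9=1

Check each clause:
  1. (x1 || !x5 || x4) — x1 is true.
  2. (!x1 || !x6 || !x4) — !x6 is true.
  3. (x9 || x3) — x9 is true.
  4. (x4 || x5) — x4 is true.
  5. (x7 || !x5) — x7 is true.
  6. (x8 || x7) — x8 is true.
  7. (!x8 || !x6 || x4) — !x6 is true.
  8. (!x8 || !x7 || !x2) — !x2 is true.
  9. (x8 || x7 || x9) — x8 is true.
  10. (x5 || !x7 || !x9) — x5 is true.
  11. (x4 || !x9) — x4 is true.
  12. (x9 || x6 || !x2) — x9 is true.
  13. (x6 || !x2) — !x2 is true.
  14. (x6 || x2 || x8) — x8 is true.
  15. (!x6 || !x9) — !x6 is true.
  16. (!x3 || x9) — x9 is true.
  17. (!x6 || !x2) — !x6 is true.
  18. (!x1 || !x6) — !x6 is true.
  19. (!x2 || !x3 || x9) — x9 is true.
  20. (!x3 || !x4 || !x1) — !x3 is true.
  21. (x5 || !x3) — !x3 is true.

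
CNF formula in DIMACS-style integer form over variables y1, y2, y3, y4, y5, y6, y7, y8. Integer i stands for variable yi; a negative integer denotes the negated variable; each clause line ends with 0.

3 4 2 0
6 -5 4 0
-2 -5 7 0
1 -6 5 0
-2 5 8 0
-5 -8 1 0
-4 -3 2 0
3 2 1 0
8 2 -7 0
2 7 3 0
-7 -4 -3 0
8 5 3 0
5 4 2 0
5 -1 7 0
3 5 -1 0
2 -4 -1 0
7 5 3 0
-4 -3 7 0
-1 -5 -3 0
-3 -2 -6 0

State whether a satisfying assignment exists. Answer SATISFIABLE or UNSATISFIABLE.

SATISFIABLE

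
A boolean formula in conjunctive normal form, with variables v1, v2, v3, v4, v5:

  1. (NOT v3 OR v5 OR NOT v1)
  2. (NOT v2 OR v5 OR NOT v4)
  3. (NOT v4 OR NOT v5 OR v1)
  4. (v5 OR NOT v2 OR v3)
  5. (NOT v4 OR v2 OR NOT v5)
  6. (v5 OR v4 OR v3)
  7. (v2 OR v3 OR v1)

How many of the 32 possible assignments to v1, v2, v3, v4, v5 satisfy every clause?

13

Case analysis on v5 and v2:
  v5=1, v2=1: v3 free; 3 ways for (v1,v4) × 2^1 = 6.
  v5=1, v2=0: remaining (v1,v3,v4) ∈ {(0,1,0); (1,0,0); (1,1,0)} — 3.
  v5=0, v2=1: remaining (v1,v3,v4) ∈ {(0,1,0)} — 1.
  v5=0, v2=0: remaining (v1,v3,v4) ∈ {(0,1,0); (0,1,1); (1,0,1)} — 3.
Total: 6 + 3 + 1 + 3 = 13.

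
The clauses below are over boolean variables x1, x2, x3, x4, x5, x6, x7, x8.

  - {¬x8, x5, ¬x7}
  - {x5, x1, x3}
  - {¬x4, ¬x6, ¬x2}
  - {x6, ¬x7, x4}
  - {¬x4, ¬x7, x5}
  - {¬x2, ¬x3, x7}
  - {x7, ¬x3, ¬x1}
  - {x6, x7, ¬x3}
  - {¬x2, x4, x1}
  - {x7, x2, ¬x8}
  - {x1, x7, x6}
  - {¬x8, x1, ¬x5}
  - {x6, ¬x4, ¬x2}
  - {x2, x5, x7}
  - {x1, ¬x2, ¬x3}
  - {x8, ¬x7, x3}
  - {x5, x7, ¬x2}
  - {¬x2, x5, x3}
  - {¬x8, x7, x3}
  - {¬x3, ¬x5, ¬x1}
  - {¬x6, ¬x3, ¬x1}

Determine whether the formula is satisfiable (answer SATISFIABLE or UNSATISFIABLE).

SATISFIABLE

Set x1 = True and propagate.
For the remaining variables, x2 = False, x3 = False, x4 = False, x5 = True, x6 = True, x7 = False, x8 = False works.
So x1=True  x2=False  x3=False  x4=False  x5=True  x6=True  x7=False  x8=False is a satisfying assignment.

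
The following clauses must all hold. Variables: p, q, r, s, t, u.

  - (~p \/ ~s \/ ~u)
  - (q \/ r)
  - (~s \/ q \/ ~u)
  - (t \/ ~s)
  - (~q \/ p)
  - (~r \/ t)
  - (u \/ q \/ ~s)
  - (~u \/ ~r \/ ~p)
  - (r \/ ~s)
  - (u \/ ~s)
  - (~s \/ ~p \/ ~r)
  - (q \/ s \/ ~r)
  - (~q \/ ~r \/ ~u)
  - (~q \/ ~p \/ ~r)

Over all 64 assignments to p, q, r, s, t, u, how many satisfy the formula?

4

The models are:
  p=T q=T r=F s=F t=F u=F
  p=T q=T r=F s=F t=F u=T
  p=T q=T r=F s=F t=T u=F
  p=T q=T r=F s=F t=T u=T
That's 4 in total.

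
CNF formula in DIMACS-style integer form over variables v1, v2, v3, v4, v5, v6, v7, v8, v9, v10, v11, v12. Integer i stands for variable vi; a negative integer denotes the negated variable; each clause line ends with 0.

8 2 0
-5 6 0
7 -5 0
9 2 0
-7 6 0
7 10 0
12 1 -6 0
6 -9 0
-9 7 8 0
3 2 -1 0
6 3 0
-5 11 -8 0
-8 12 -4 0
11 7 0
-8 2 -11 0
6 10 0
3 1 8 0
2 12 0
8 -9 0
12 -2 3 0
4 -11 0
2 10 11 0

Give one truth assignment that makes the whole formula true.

Pure literal: v5 appears only negated; assign v5 = False.
v10 occurs only positively in the remaining clauses — set v10 = True.
Try v1 = True.
Set v2 = True and propagate.
For the remaining variables, v3 = False, v4 = True, v6 = True, v7 = True, v8 = False, v9 = False, v11 = True, v12 = True works.

v1 = T, v2 = T, v3 = F, v4 = T, v5 = F, v6 = T, v7 = T, v8 = F, v9 = F, v10 = T, v11 = T, v12 = T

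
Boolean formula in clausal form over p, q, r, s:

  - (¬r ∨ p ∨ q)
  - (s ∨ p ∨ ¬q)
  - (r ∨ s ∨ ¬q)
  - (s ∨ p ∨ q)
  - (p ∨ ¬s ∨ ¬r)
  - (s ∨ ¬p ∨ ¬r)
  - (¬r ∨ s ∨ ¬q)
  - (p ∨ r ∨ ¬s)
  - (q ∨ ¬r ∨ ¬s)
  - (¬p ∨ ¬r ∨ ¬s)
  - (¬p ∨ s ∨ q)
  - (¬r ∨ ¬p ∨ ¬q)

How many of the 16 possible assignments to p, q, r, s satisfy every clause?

2

Satisfying assignments:
  p=T q=F r=F s=T
  p=T q=T r=F s=T
Count: 2.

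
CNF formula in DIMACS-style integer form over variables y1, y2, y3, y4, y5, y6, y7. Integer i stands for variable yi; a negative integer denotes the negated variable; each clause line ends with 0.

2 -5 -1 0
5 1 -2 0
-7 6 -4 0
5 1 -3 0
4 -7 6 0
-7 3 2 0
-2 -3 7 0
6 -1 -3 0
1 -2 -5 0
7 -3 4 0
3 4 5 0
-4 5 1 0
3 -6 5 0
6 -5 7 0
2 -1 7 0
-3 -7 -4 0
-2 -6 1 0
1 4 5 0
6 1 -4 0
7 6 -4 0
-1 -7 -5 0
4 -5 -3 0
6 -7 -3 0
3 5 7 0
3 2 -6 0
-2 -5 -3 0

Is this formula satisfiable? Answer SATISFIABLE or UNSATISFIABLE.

SATISFIABLE

Set y1 = True and propagate.
The remaining clauses are satisfied by y2 = True, y3 = True, y4 = False, y5 = False, y6 = True, y7 = True.
So y1=T  y2=T  y3=T  y4=F  y5=F  y6=T  y7=T is a satisfying assignment.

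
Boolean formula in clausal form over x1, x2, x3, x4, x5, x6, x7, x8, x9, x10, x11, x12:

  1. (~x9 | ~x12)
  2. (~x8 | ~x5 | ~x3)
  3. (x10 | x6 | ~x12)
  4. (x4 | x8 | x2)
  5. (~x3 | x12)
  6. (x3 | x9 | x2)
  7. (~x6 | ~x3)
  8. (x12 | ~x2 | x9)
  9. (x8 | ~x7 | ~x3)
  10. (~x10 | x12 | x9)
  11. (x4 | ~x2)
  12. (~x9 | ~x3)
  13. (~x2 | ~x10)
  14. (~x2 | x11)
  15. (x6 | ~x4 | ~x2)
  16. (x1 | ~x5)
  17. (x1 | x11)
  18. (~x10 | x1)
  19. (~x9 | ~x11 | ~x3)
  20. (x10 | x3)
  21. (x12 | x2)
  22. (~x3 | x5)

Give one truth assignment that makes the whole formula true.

x1=T  x2=F  x3=T  x4=T  x5=T  x6=F  x7=F  x8=F  x9=F  x10=T  x11=T  x12=T

x1 occurs only positively in the remaining clauses — set x1 = True.
Pure literal: x7 appears only negated; assign x7 = False.
Try x2 = False.
  then x12 is forced to True.
  then x9 is forced to False.
  then x3 is forced to True.
  then x6 is forced to False.
  then x10 is forced to True.
  then x5 is forced to True.
  then x8 is forced to False.
  then x4 is forced to True.
x11 is now unconstrained; take x11 = True.
Check each clause:
  1. (~x12 | ~x9) — ~x9 is true.
  2. (~x8 | ~x3 | ~x5) — ~x8 is true.
  3. (~x12 | x6 | x10) — x10 is true.
  4. (x2 | x4 | x8) — x4 is true.
  5. (x12 | ~x3) — x12 is true.
  6. (x2 | x9 | x3) — x3 is true.
  7. (~x3 | ~x6) — ~x6 is true.
  8. (x12 | x9 | ~x2) — x12 is true.
  9. (x8 | ~x3 | ~x7) — ~x7 is true.
  10. (x9 | ~x10 | x12) — x12 is true.
  11. (x4 | ~x2) — x4 is true.
  12. (~x3 | ~x9) — ~x9 is true.
  13. (~x10 | ~x2) — ~x2 is true.
  14. (~x2 | x11) — x11 is true.
  15. (~x2 | x6 | ~x4) — ~x2 is true.
  16. (x1 | ~x5) — x1 is true.
  17. (x11 | x1) — x1 is true.
  18. (~x10 | x1) — x1 is true.
  19. (~x11 | ~x9 | ~x3) — ~x9 is true.
  20. (x10 | x3) — x10 is true.
  21. (x12 | x2) — x12 is true.
  22. (~x3 | x5) — x5 is true.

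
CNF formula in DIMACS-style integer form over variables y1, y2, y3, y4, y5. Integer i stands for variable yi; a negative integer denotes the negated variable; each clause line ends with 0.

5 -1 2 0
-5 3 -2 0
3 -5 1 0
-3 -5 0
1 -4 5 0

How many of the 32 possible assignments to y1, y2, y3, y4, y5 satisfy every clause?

10

Case analysis on y5 and y1:
  y5=1, y1=1: remaining (y2,y3,y4) ∈ {(0,0,0); (0,0,1)} — 2.
  y5=1, y1=0: a clause becomes empty — 0.
  y5=0, y1=1: remaining (y2,y3,y4) ∈ {(1,0,0); (1,0,1); (1,1,0); (1,1,1)} — 4.
  y5=0, y1=0: remaining (y2,y3,y4) ∈ {(0,0,0); (0,1,0); (1,0,0); (1,1,0)} — 4.
Total: 2 + 0 + 4 + 4 = 10.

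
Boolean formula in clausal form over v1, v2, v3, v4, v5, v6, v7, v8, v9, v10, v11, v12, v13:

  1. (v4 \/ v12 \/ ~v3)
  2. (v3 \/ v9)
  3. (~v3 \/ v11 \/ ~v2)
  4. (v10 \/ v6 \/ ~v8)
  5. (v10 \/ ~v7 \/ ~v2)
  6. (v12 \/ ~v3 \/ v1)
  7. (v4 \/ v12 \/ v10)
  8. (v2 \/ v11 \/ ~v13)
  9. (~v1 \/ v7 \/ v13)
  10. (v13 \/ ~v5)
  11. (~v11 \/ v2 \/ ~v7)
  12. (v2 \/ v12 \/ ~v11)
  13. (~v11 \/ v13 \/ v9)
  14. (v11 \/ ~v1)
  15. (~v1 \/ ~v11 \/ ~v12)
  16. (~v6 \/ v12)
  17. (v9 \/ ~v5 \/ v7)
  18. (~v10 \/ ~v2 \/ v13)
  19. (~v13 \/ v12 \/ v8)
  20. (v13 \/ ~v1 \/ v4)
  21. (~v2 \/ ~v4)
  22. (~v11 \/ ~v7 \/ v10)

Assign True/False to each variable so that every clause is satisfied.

v1 = False, v2 = False, v3 = True, v4 = True, v5 = False, v6 = False, v7 = False, v8 = True, v9 = True, v10 = True, v11 = True, v12 = True, v13 = False

Check each clause:
  1. (~v3 \/ v12 \/ v4) — v4 is true.
  2. (v3 \/ v9) — v9 is true.
  3. (~v3 \/ v11 \/ ~v2) — v11 is true.
  4. (v6 \/ ~v8 \/ v10) — v10 is true.
  5. (~v7 \/ v10 \/ ~v2) — ~v7 is true.
  6. (~v3 \/ v1 \/ v12) — v12 is true.
  7. (v10 \/ v12 \/ v4) — v10 is true.
  8. (v11 \/ v2 \/ ~v13) — v11 is true.
  9. (v13 \/ v7 \/ ~v1) — ~v1 is true.
  10. (v13 \/ ~v5) — ~v5 is true.
  11. (~v11 \/ ~v7 \/ v2) — ~v7 is true.
  12. (~v11 \/ v12 \/ v2) — v12 is true.
  13. (v13 \/ ~v11 \/ v9) — v9 is true.
  14. (~v1 \/ v11) — v11 is true.
  15. (~v11 \/ ~v1 \/ ~v12) — ~v1 is true.
  16. (~v6 \/ v12) — ~v6 is true.
  17. (v7 \/ ~v5 \/ v9) — v9 is true.
  18. (~v2 \/ v13 \/ ~v10) — ~v2 is true.
  19. (v8 \/ v12 \/ ~v13) — v8 is true.
  20. (v13 \/ v4 \/ ~v1) — v4 is true.
  21. (~v4 \/ ~v2) — ~v2 is true.
  22. (~v7 \/ v10 \/ ~v11) — ~v7 is true.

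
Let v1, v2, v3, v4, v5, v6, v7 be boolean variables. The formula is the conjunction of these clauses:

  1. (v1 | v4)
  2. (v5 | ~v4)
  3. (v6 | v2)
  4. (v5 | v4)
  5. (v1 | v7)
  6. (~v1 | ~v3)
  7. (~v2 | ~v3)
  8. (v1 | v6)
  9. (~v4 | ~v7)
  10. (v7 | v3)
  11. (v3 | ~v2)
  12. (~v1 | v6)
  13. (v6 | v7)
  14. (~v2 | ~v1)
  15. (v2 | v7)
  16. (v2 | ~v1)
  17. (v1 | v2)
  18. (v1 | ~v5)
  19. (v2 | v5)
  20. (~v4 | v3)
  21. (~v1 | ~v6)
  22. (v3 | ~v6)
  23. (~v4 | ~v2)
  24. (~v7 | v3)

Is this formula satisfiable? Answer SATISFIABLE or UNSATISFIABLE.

v1 = True:
  propagation gives v3=False, v7=True; an empty clause results — contradiction.
v1 = False:
  propagation gives v4=True, v5=True; an empty clause results — contradiction.
Every branch closes, so no satisfying assignment exists.

UNSATISFIABLE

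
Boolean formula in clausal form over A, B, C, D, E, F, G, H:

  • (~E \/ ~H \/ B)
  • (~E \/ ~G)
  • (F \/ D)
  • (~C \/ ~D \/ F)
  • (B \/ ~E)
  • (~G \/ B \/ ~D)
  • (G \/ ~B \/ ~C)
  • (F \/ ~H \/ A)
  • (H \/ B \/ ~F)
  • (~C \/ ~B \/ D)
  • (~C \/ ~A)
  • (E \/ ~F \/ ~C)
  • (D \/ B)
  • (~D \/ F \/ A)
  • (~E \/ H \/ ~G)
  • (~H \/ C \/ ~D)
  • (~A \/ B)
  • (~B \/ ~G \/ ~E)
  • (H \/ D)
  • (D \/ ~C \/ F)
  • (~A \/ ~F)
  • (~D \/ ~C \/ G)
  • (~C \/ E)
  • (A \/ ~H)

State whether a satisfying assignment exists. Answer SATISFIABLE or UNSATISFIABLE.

SATISFIABLE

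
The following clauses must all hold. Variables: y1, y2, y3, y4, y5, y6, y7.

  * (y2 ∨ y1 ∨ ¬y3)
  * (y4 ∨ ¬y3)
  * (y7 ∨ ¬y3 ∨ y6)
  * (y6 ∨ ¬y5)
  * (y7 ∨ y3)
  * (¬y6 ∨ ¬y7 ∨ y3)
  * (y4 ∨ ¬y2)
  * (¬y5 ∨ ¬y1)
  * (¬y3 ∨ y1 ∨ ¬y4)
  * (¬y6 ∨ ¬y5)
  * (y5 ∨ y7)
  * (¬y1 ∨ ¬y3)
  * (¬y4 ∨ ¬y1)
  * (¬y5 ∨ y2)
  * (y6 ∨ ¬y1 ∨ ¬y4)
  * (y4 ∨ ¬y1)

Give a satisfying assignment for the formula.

y1=0, y2=0, y3=0, y4=1, y5=0, y6=0, y7=1

Check each clause:
  1. (y1 ∨ ¬y3 ∨ y2) — ¬y3 is true.
  2. (¬y3 ∨ y4) — y4 is true.
  3. (¬y3 ∨ y6 ∨ y7) — ¬y3 is true.
  4. (¬y5 ∨ y6) — ¬y5 is true.
  5. (y7 ∨ y3) — y7 is true.
  6. (¬y6 ∨ ¬y7 ∨ y3) — ¬y6 is true.
  7. (y4 ∨ ¬y2) — y4 is true.
  8. (¬y1 ∨ ¬y5) — ¬y5 is true.
  9. (¬y4 ∨ ¬y3 ∨ y1) — ¬y3 is true.
  10. (¬y5 ∨ ¬y6) — ¬y6 is true.
  11. (y5 ∨ y7) — y7 is true.
  12. (¬y3 ∨ ¬y1) — ¬y3 is true.
  13. (¬y1 ∨ ¬y4) — ¬y1 is true.
  14. (y2 ∨ ¬y5) — ¬y5 is true.
  15. (¬y4 ∨ ¬y1 ∨ y6) — ¬y1 is true.
  16. (y4 ∨ ¬y1) — y4 is true.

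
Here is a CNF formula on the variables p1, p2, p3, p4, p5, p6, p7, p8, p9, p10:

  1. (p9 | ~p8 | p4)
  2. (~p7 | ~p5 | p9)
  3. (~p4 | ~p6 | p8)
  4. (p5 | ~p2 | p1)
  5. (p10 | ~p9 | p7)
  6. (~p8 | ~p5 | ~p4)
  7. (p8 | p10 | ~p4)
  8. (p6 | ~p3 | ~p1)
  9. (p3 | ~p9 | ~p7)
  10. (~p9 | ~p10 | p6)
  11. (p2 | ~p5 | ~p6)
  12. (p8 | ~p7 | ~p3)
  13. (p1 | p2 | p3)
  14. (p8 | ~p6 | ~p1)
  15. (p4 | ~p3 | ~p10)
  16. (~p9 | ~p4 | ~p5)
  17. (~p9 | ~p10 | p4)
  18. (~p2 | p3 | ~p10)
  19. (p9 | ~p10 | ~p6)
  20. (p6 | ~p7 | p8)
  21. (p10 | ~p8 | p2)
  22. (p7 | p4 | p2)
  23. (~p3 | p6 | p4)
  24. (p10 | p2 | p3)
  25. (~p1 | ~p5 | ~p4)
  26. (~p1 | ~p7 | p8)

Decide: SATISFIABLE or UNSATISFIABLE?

Try p1 = True.
Branch on p2: take p2 = True.
Try p3 = False.
  then p10 is forced to False.
The remaining clauses are satisfied by p4 = True, p5 = False, p6 = False, p7 = False, p8 = True, p9 = False.
Every clause has at least one true literal under this assignment.
So p1=True, p2=True, p3=False, p4=True, p5=False, p6=False, p7=False, p8=True, p9=False, p10=False is a satisfying assignment.

SATISFIABLE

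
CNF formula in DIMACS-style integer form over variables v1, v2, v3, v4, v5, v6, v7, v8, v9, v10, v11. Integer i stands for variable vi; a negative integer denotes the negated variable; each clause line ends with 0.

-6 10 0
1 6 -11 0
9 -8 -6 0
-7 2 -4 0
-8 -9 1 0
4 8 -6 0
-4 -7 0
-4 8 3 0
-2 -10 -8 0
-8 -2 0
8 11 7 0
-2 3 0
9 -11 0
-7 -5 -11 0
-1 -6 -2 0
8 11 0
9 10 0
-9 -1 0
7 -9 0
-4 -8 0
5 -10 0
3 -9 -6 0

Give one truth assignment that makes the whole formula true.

v1=False, v2=False, v3=False, v4=False, v5=True, v6=False, v7=False, v8=True, v9=False, v10=True, v11=False

Check each clause:
  1. (~v6 | v10) — ~v6 is true.
  2. (v1 | v6 | ~v11) — ~v11 is true.
  3. (~v8 | ~v6 | v9) — ~v6 is true.
  4. (~v4 | ~v7 | v2) — ~v7 is true.
  5. (~v9 | ~v8 | v1) — ~v9 is true.
  6. (v8 | v4 | ~v6) — v8 is true.
  7. (~v7 | ~v4) — ~v7 is true.
  8. (v8 | v3 | ~v4) — v8 is true.
  9. (~v8 | ~v10 | ~v2) — ~v2 is true.
  10. (~v2 | ~v8) — ~v2 is true.
  11. (v8 | v7 | v11) — v8 is true.
  12. (v3 | ~v2) — ~v2 is true.
  13. (v9 | ~v11) — ~v11 is true.
  14. (~v11 | ~v7 | ~v5) — ~v7 is true.
  15. (~v2 | ~v6 | ~v1) — ~v6 is true.
  16. (v11 | v8) — v8 is true.
  17. (v9 | v10) — v10 is true.
  18. (~v9 | ~v1) — ~v1 is true.
  19. (v7 | ~v9) — ~v9 is true.
  20. (~v4 | ~v8) — ~v4 is true.
  21. (~v10 | v5) — v5 is true.
  22. (~v6 | v3 | ~v9) — ~v6 is true.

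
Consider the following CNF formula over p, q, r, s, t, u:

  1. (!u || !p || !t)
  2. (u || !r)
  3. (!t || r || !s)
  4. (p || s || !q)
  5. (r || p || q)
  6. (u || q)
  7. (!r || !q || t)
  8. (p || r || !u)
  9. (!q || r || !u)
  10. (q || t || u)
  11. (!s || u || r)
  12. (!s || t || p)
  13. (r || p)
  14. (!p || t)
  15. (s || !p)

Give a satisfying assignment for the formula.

p = F, q = F, r = T, s = F, t = T, u = T

Set p = False and propagate.
  then r is forced to True.
  then u is forced to True.
Branch on q: take q = False.
Set s = False and propagate.
t is now unconstrained; take t = True.
Check each clause:
  1. (!u || !t || !p) — !p is true.
  2. (u || !r) — u is true.
  3. (!s || r || !t) — r is true.
  4. (p || !q || s) — !q is true.
  5. (q || p || r) — r is true.
  6. (q || u) — u is true.
  7. (!r || !q || t) — t is true.
  8. (!u || r || p) — r is true.
  9. (!u || !q || r) — r is true.
  10. (q || u || t) — t is true.
  11. (u || !s || r) — r is true.
  12. (p || t || !s) — !s is true.
  13. (p || r) — r is true.
  14. (t || !p) — t is true.
  15. (!p || s) — !p is true.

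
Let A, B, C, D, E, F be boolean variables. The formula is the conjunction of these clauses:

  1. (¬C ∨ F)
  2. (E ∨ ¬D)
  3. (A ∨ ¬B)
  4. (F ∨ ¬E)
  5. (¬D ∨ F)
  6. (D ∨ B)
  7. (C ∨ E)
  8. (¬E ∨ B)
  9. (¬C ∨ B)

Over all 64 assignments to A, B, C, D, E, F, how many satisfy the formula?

The models are:
  A=1 B=1 C=0 D=0 E=1 F=1
  A=1 B=1 C=0 D=1 E=1 F=1
  A=1 B=1 C=1 D=0 E=0 F=1
  A=1 B=1 C=1 D=0 E=1 F=1
  A=1 B=1 C=1 D=1 E=1 F=1
That's 5 in total.

5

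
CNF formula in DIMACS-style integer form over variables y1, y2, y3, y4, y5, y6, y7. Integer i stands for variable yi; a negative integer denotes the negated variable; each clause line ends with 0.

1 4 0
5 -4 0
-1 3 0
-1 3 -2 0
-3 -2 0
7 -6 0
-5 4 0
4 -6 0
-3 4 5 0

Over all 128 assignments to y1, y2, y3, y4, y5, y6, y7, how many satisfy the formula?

12

Case analysis on y4 and y3:
  y4=T, y3=T: y1 free; 3 ways for (y2,y5,y6,y7) × 2^1 = 6.
  y4=T, y3=F: y2 free; 3 ways for (y1,y5,y6,y7) × 2^1 = 6.
  y4=F, y3=T: a clause becomes empty — 0.
  y4=F, y3=F: a clause becomes empty — 0.
Total: 6 + 6 + 0 + 0 = 12.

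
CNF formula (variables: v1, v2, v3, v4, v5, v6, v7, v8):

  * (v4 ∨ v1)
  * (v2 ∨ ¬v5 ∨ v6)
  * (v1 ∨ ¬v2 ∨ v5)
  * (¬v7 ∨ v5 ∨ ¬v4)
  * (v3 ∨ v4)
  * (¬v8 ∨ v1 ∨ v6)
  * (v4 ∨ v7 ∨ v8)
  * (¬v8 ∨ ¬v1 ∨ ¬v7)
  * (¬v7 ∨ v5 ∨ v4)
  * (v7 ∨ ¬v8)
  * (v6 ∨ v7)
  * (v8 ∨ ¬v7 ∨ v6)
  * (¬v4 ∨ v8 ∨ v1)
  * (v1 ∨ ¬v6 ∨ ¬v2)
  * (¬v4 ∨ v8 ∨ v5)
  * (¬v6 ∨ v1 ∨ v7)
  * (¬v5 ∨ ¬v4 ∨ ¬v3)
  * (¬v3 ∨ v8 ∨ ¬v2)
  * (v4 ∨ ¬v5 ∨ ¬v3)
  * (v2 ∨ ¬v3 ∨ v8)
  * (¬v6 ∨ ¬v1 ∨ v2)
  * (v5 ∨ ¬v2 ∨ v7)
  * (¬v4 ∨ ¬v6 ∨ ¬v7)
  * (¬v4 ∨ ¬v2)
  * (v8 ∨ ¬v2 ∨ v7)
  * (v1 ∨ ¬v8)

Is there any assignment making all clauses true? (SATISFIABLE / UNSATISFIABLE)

UNSATISFIABLE

v4 = True:
  v8 = True:
    propagation gives v7=True, v5=True, v6=True; an empty clause results — contradiction.
  v8 = False:
    propagation gives v1=True, v5=True, v6=True; an empty clause results — contradiction.
v4 = False:
  propagation gives v1=True, v3=True, v5=False, v7=False; an empty clause results — contradiction.
Every branch closes, so no satisfying assignment exists.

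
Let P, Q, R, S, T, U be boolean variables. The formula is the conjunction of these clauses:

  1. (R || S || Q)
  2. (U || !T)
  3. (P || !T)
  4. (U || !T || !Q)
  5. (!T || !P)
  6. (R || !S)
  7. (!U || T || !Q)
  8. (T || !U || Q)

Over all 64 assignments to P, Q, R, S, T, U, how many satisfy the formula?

10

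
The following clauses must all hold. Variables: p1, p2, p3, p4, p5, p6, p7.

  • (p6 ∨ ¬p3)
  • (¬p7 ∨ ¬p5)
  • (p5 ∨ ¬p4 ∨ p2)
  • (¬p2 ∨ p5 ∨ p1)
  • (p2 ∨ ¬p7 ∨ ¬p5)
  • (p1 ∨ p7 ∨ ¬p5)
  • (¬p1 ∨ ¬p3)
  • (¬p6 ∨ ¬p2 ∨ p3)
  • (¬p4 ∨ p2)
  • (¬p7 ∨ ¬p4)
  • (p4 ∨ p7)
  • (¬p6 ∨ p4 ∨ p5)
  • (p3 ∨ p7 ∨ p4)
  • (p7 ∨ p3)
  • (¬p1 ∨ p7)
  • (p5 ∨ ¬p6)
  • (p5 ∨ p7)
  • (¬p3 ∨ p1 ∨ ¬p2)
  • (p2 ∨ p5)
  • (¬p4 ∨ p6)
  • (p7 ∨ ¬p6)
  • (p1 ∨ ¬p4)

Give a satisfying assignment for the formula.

p1=T, p2=T, p3=F, p4=F, p5=F, p6=F, p7=T

Try p1 = True.
  then p3 is forced to False.
  then p7 is forced to True.
  then p5 is forced to False.
  then p4 is forced to False.
  then p6 is forced to False.
  then p2 is forced to True.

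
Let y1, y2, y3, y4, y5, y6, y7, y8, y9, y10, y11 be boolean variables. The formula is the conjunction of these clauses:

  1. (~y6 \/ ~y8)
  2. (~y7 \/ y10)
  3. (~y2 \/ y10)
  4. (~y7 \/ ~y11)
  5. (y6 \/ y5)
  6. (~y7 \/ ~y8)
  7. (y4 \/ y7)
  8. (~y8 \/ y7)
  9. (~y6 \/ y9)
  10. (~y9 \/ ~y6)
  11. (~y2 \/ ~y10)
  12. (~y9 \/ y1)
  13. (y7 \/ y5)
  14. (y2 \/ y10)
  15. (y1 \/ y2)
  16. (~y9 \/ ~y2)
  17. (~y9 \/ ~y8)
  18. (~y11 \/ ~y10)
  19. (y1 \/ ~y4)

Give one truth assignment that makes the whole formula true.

y1 = 1  y2 = 0  y3 = 1  y4 = 1  y5 = 1  y6 = 0  y7 = 1  y8 = 0  y9 = 1  y10 = 1  y11 = 0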